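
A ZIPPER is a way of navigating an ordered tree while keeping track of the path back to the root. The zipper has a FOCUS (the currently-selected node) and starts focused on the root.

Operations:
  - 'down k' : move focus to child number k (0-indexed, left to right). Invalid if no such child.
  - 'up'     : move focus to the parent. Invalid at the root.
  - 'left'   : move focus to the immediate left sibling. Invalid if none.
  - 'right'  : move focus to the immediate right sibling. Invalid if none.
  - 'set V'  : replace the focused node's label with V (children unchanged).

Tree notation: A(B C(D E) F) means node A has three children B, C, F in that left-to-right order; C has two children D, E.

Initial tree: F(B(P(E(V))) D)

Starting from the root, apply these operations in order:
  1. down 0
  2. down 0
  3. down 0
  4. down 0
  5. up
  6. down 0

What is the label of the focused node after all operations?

Step 1 (down 0): focus=B path=0 depth=1 children=['P'] left=[] right=['D'] parent=F
Step 2 (down 0): focus=P path=0/0 depth=2 children=['E'] left=[] right=[] parent=B
Step 3 (down 0): focus=E path=0/0/0 depth=3 children=['V'] left=[] right=[] parent=P
Step 4 (down 0): focus=V path=0/0/0/0 depth=4 children=[] left=[] right=[] parent=E
Step 5 (up): focus=E path=0/0/0 depth=3 children=['V'] left=[] right=[] parent=P
Step 6 (down 0): focus=V path=0/0/0/0 depth=4 children=[] left=[] right=[] parent=E

Answer: V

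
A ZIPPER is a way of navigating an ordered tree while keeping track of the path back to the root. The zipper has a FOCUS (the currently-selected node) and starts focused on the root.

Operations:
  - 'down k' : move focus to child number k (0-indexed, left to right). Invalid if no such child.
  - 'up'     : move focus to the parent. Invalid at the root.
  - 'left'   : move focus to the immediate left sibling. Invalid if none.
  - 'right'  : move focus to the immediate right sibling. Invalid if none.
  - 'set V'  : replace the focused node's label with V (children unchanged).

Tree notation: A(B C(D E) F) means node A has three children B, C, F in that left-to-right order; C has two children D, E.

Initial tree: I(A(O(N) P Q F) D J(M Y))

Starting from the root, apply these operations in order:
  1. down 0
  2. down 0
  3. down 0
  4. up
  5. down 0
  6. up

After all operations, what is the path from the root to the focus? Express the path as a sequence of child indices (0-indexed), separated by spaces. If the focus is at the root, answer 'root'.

Step 1 (down 0): focus=A path=0 depth=1 children=['O', 'P', 'Q', 'F'] left=[] right=['D', 'J'] parent=I
Step 2 (down 0): focus=O path=0/0 depth=2 children=['N'] left=[] right=['P', 'Q', 'F'] parent=A
Step 3 (down 0): focus=N path=0/0/0 depth=3 children=[] left=[] right=[] parent=O
Step 4 (up): focus=O path=0/0 depth=2 children=['N'] left=[] right=['P', 'Q', 'F'] parent=A
Step 5 (down 0): focus=N path=0/0/0 depth=3 children=[] left=[] right=[] parent=O
Step 6 (up): focus=O path=0/0 depth=2 children=['N'] left=[] right=['P', 'Q', 'F'] parent=A

Answer: 0 0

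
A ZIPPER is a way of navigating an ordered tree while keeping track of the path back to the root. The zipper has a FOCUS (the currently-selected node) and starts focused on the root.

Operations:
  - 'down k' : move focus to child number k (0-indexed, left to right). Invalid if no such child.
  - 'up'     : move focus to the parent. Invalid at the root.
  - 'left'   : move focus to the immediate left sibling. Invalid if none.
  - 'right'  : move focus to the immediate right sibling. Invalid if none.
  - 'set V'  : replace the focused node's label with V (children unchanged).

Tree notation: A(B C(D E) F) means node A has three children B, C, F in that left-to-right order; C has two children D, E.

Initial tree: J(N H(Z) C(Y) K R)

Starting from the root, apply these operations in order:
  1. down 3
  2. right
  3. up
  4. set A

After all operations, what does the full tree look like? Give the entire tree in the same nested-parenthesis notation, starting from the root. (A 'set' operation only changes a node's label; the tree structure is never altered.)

Step 1 (down 3): focus=K path=3 depth=1 children=[] left=['N', 'H', 'C'] right=['R'] parent=J
Step 2 (right): focus=R path=4 depth=1 children=[] left=['N', 'H', 'C', 'K'] right=[] parent=J
Step 3 (up): focus=J path=root depth=0 children=['N', 'H', 'C', 'K', 'R'] (at root)
Step 4 (set A): focus=A path=root depth=0 children=['N', 'H', 'C', 'K', 'R'] (at root)

Answer: A(N H(Z) C(Y) K R)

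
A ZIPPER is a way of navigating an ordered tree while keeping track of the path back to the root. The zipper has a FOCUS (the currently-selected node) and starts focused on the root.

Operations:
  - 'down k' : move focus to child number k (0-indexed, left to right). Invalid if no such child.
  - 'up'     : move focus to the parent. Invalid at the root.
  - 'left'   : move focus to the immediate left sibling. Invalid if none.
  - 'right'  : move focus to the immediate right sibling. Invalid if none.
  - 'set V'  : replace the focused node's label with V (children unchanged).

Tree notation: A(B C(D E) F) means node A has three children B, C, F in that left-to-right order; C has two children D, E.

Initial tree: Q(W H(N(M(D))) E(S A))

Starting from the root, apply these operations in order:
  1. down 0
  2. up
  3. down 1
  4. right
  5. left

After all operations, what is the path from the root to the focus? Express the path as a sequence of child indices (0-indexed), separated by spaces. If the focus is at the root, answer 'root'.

Step 1 (down 0): focus=W path=0 depth=1 children=[] left=[] right=['H', 'E'] parent=Q
Step 2 (up): focus=Q path=root depth=0 children=['W', 'H', 'E'] (at root)
Step 3 (down 1): focus=H path=1 depth=1 children=['N'] left=['W'] right=['E'] parent=Q
Step 4 (right): focus=E path=2 depth=1 children=['S', 'A'] left=['W', 'H'] right=[] parent=Q
Step 5 (left): focus=H path=1 depth=1 children=['N'] left=['W'] right=['E'] parent=Q

Answer: 1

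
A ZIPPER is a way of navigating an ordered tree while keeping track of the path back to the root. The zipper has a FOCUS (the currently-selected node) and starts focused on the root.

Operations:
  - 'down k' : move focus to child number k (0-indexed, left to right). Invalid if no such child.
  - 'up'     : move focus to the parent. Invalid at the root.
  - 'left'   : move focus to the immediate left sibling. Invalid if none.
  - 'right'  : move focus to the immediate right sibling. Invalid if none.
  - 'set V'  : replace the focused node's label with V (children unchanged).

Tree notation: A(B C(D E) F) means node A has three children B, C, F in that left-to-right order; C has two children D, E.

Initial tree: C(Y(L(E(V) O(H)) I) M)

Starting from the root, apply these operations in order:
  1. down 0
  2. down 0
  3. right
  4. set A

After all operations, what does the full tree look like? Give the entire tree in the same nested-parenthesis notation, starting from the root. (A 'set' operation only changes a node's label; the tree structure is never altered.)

Answer: C(Y(L(E(V) O(H)) A) M)

Derivation:
Step 1 (down 0): focus=Y path=0 depth=1 children=['L', 'I'] left=[] right=['M'] parent=C
Step 2 (down 0): focus=L path=0/0 depth=2 children=['E', 'O'] left=[] right=['I'] parent=Y
Step 3 (right): focus=I path=0/1 depth=2 children=[] left=['L'] right=[] parent=Y
Step 4 (set A): focus=A path=0/1 depth=2 children=[] left=['L'] right=[] parent=Y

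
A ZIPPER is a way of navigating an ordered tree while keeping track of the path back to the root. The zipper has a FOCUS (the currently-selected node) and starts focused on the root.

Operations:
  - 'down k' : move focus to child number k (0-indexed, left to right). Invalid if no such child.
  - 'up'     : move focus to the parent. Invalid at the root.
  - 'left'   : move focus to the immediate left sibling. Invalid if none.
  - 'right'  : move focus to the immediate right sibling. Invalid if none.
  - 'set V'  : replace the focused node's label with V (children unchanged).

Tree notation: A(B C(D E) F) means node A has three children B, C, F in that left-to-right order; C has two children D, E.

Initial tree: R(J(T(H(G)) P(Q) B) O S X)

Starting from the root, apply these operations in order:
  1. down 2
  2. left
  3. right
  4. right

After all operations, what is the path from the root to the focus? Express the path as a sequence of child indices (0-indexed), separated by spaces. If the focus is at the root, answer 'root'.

Answer: 3

Derivation:
Step 1 (down 2): focus=S path=2 depth=1 children=[] left=['J', 'O'] right=['X'] parent=R
Step 2 (left): focus=O path=1 depth=1 children=[] left=['J'] right=['S', 'X'] parent=R
Step 3 (right): focus=S path=2 depth=1 children=[] left=['J', 'O'] right=['X'] parent=R
Step 4 (right): focus=X path=3 depth=1 children=[] left=['J', 'O', 'S'] right=[] parent=R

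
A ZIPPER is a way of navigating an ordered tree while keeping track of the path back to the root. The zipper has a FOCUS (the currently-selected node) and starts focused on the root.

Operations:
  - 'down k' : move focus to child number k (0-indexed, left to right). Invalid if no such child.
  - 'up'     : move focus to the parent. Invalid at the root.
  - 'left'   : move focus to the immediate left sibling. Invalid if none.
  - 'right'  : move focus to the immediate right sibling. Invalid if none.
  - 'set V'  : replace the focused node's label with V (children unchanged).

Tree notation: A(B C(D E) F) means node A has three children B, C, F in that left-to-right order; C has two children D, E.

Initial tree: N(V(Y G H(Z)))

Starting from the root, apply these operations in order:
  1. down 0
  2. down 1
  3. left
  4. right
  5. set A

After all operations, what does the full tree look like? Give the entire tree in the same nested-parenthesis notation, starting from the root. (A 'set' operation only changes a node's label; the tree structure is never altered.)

Step 1 (down 0): focus=V path=0 depth=1 children=['Y', 'G', 'H'] left=[] right=[] parent=N
Step 2 (down 1): focus=G path=0/1 depth=2 children=[] left=['Y'] right=['H'] parent=V
Step 3 (left): focus=Y path=0/0 depth=2 children=[] left=[] right=['G', 'H'] parent=V
Step 4 (right): focus=G path=0/1 depth=2 children=[] left=['Y'] right=['H'] parent=V
Step 5 (set A): focus=A path=0/1 depth=2 children=[] left=['Y'] right=['H'] parent=V

Answer: N(V(Y A H(Z)))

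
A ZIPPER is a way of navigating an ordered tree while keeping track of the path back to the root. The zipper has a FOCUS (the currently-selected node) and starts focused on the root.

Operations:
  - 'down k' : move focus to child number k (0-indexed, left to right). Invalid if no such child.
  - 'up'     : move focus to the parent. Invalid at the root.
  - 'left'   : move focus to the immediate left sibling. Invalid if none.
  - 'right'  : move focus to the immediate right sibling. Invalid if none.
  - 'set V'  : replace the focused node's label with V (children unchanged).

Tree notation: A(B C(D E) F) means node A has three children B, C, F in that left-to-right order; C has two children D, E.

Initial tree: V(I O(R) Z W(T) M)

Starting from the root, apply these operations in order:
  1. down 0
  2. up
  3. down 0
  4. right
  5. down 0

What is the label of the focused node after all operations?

Step 1 (down 0): focus=I path=0 depth=1 children=[] left=[] right=['O', 'Z', 'W', 'M'] parent=V
Step 2 (up): focus=V path=root depth=0 children=['I', 'O', 'Z', 'W', 'M'] (at root)
Step 3 (down 0): focus=I path=0 depth=1 children=[] left=[] right=['O', 'Z', 'W', 'M'] parent=V
Step 4 (right): focus=O path=1 depth=1 children=['R'] left=['I'] right=['Z', 'W', 'M'] parent=V
Step 5 (down 0): focus=R path=1/0 depth=2 children=[] left=[] right=[] parent=O

Answer: R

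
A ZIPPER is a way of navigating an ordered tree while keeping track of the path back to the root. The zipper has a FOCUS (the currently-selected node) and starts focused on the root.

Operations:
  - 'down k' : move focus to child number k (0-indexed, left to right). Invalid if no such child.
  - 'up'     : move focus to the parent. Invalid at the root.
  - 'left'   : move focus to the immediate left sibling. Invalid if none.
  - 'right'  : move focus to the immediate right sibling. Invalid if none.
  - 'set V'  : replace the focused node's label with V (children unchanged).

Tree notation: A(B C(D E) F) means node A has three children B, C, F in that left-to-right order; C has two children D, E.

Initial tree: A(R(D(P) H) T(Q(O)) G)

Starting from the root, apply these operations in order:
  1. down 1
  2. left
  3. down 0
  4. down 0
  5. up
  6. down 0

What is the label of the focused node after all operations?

Step 1 (down 1): focus=T path=1 depth=1 children=['Q'] left=['R'] right=['G'] parent=A
Step 2 (left): focus=R path=0 depth=1 children=['D', 'H'] left=[] right=['T', 'G'] parent=A
Step 3 (down 0): focus=D path=0/0 depth=2 children=['P'] left=[] right=['H'] parent=R
Step 4 (down 0): focus=P path=0/0/0 depth=3 children=[] left=[] right=[] parent=D
Step 5 (up): focus=D path=0/0 depth=2 children=['P'] left=[] right=['H'] parent=R
Step 6 (down 0): focus=P path=0/0/0 depth=3 children=[] left=[] right=[] parent=D

Answer: P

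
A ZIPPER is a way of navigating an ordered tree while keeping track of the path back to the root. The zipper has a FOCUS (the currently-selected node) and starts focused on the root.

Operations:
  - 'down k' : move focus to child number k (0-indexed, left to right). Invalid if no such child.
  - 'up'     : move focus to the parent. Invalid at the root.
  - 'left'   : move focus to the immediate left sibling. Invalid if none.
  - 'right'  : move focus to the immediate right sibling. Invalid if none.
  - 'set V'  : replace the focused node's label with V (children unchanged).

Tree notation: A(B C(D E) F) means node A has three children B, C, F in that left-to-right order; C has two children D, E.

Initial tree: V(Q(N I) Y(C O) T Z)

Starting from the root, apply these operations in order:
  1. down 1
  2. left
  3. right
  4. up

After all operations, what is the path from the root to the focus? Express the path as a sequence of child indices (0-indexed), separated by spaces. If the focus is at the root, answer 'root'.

Answer: root

Derivation:
Step 1 (down 1): focus=Y path=1 depth=1 children=['C', 'O'] left=['Q'] right=['T', 'Z'] parent=V
Step 2 (left): focus=Q path=0 depth=1 children=['N', 'I'] left=[] right=['Y', 'T', 'Z'] parent=V
Step 3 (right): focus=Y path=1 depth=1 children=['C', 'O'] left=['Q'] right=['T', 'Z'] parent=V
Step 4 (up): focus=V path=root depth=0 children=['Q', 'Y', 'T', 'Z'] (at root)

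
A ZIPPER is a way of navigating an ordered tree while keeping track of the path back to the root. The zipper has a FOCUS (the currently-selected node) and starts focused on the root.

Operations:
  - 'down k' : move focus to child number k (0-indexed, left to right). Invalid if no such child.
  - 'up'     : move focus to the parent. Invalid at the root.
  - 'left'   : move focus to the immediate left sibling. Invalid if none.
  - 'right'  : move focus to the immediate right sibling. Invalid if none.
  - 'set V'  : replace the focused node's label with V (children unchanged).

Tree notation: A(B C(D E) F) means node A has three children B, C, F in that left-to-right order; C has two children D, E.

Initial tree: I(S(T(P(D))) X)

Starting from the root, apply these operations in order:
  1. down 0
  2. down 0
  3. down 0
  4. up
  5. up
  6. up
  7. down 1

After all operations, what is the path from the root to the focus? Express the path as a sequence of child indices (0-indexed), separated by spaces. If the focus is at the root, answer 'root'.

Step 1 (down 0): focus=S path=0 depth=1 children=['T'] left=[] right=['X'] parent=I
Step 2 (down 0): focus=T path=0/0 depth=2 children=['P'] left=[] right=[] parent=S
Step 3 (down 0): focus=P path=0/0/0 depth=3 children=['D'] left=[] right=[] parent=T
Step 4 (up): focus=T path=0/0 depth=2 children=['P'] left=[] right=[] parent=S
Step 5 (up): focus=S path=0 depth=1 children=['T'] left=[] right=['X'] parent=I
Step 6 (up): focus=I path=root depth=0 children=['S', 'X'] (at root)
Step 7 (down 1): focus=X path=1 depth=1 children=[] left=['S'] right=[] parent=I

Answer: 1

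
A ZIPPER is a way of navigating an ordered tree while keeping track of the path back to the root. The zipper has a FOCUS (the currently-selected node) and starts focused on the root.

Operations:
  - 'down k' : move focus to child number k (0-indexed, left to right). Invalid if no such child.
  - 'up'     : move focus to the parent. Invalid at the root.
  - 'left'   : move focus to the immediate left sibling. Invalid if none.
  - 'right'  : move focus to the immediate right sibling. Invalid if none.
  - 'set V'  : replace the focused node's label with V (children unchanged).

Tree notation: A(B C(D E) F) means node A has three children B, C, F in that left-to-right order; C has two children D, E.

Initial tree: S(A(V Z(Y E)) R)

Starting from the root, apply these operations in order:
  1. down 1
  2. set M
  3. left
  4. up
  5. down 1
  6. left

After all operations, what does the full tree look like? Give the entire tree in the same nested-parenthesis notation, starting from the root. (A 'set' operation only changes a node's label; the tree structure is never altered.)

Answer: S(A(V Z(Y E)) M)

Derivation:
Step 1 (down 1): focus=R path=1 depth=1 children=[] left=['A'] right=[] parent=S
Step 2 (set M): focus=M path=1 depth=1 children=[] left=['A'] right=[] parent=S
Step 3 (left): focus=A path=0 depth=1 children=['V', 'Z'] left=[] right=['M'] parent=S
Step 4 (up): focus=S path=root depth=0 children=['A', 'M'] (at root)
Step 5 (down 1): focus=M path=1 depth=1 children=[] left=['A'] right=[] parent=S
Step 6 (left): focus=A path=0 depth=1 children=['V', 'Z'] left=[] right=['M'] parent=S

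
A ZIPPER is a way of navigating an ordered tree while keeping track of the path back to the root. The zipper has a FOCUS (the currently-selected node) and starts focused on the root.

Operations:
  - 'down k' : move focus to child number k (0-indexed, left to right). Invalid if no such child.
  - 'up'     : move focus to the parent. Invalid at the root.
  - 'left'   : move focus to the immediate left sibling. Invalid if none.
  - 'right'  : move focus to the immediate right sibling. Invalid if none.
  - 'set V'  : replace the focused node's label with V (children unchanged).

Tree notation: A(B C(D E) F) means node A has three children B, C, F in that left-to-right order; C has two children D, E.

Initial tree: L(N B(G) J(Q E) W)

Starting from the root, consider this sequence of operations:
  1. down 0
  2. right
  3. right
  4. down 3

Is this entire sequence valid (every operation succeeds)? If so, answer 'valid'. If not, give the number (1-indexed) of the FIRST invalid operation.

Answer: 4

Derivation:
Step 1 (down 0): focus=N path=0 depth=1 children=[] left=[] right=['B', 'J', 'W'] parent=L
Step 2 (right): focus=B path=1 depth=1 children=['G'] left=['N'] right=['J', 'W'] parent=L
Step 3 (right): focus=J path=2 depth=1 children=['Q', 'E'] left=['N', 'B'] right=['W'] parent=L
Step 4 (down 3): INVALID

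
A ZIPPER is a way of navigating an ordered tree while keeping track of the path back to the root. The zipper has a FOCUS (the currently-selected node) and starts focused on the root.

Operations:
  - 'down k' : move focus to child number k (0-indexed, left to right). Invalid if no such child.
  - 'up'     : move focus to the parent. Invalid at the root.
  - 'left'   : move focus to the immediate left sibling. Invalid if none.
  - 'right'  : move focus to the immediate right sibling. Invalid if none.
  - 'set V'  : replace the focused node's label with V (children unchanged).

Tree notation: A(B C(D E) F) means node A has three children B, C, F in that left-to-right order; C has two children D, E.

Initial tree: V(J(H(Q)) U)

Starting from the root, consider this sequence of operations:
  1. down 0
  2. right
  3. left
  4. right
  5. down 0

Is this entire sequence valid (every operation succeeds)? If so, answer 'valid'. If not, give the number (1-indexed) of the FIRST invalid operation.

Step 1 (down 0): focus=J path=0 depth=1 children=['H'] left=[] right=['U'] parent=V
Step 2 (right): focus=U path=1 depth=1 children=[] left=['J'] right=[] parent=V
Step 3 (left): focus=J path=0 depth=1 children=['H'] left=[] right=['U'] parent=V
Step 4 (right): focus=U path=1 depth=1 children=[] left=['J'] right=[] parent=V
Step 5 (down 0): INVALID

Answer: 5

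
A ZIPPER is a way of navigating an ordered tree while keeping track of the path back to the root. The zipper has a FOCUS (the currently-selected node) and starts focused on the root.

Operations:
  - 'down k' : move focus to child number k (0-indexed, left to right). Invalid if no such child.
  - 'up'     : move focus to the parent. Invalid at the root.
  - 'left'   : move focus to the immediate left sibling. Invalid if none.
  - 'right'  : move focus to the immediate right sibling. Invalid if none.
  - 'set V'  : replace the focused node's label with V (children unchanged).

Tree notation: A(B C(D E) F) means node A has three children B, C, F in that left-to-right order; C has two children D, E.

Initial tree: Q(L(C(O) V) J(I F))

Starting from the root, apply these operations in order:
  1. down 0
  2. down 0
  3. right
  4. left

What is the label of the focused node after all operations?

Step 1 (down 0): focus=L path=0 depth=1 children=['C', 'V'] left=[] right=['J'] parent=Q
Step 2 (down 0): focus=C path=0/0 depth=2 children=['O'] left=[] right=['V'] parent=L
Step 3 (right): focus=V path=0/1 depth=2 children=[] left=['C'] right=[] parent=L
Step 4 (left): focus=C path=0/0 depth=2 children=['O'] left=[] right=['V'] parent=L

Answer: C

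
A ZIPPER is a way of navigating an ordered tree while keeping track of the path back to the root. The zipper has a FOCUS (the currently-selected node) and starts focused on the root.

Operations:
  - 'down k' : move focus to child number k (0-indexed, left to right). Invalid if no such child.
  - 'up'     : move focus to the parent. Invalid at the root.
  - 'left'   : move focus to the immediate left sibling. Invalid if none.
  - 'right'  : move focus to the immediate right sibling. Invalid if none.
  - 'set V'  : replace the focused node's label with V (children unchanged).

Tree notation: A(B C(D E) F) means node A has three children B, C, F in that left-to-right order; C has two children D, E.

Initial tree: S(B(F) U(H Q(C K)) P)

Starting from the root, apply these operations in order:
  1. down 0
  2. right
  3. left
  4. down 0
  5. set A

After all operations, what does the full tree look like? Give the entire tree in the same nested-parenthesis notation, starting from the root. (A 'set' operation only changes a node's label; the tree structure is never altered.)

Step 1 (down 0): focus=B path=0 depth=1 children=['F'] left=[] right=['U', 'P'] parent=S
Step 2 (right): focus=U path=1 depth=1 children=['H', 'Q'] left=['B'] right=['P'] parent=S
Step 3 (left): focus=B path=0 depth=1 children=['F'] left=[] right=['U', 'P'] parent=S
Step 4 (down 0): focus=F path=0/0 depth=2 children=[] left=[] right=[] parent=B
Step 5 (set A): focus=A path=0/0 depth=2 children=[] left=[] right=[] parent=B

Answer: S(B(A) U(H Q(C K)) P)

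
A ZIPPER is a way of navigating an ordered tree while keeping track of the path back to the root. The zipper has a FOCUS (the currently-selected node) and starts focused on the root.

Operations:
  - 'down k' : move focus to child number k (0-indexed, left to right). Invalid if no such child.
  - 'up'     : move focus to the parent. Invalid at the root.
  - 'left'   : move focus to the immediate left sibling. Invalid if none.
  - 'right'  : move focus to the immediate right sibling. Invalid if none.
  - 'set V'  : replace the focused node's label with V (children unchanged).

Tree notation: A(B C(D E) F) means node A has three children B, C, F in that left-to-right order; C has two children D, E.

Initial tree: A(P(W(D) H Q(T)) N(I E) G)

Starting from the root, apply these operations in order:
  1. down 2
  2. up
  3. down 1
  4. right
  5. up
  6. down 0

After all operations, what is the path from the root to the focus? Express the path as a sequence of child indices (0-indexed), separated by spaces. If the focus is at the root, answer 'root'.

Step 1 (down 2): focus=G path=2 depth=1 children=[] left=['P', 'N'] right=[] parent=A
Step 2 (up): focus=A path=root depth=0 children=['P', 'N', 'G'] (at root)
Step 3 (down 1): focus=N path=1 depth=1 children=['I', 'E'] left=['P'] right=['G'] parent=A
Step 4 (right): focus=G path=2 depth=1 children=[] left=['P', 'N'] right=[] parent=A
Step 5 (up): focus=A path=root depth=0 children=['P', 'N', 'G'] (at root)
Step 6 (down 0): focus=P path=0 depth=1 children=['W', 'H', 'Q'] left=[] right=['N', 'G'] parent=A

Answer: 0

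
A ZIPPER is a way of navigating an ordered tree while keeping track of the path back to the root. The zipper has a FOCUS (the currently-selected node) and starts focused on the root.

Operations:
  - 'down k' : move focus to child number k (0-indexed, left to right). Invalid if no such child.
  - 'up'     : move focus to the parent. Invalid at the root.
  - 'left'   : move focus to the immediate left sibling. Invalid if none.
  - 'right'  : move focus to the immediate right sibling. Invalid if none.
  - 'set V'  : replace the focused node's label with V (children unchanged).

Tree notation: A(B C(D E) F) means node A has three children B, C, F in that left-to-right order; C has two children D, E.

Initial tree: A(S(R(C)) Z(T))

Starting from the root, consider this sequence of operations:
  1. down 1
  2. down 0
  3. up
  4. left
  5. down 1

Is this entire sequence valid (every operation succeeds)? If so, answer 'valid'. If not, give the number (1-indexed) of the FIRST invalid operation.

Answer: 5

Derivation:
Step 1 (down 1): focus=Z path=1 depth=1 children=['T'] left=['S'] right=[] parent=A
Step 2 (down 0): focus=T path=1/0 depth=2 children=[] left=[] right=[] parent=Z
Step 3 (up): focus=Z path=1 depth=1 children=['T'] left=['S'] right=[] parent=A
Step 4 (left): focus=S path=0 depth=1 children=['R'] left=[] right=['Z'] parent=A
Step 5 (down 1): INVALID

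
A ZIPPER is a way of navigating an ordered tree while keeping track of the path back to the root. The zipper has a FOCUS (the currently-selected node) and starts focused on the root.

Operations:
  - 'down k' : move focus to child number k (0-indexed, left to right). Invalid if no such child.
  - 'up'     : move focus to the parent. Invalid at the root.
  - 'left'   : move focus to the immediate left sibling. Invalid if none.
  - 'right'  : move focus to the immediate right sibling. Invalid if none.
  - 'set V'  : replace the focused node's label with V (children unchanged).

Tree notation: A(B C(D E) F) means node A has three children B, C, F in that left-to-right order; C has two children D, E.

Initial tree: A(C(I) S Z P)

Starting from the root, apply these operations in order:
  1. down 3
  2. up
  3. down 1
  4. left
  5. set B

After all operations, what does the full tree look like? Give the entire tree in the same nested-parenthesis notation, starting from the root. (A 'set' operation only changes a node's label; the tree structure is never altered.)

Step 1 (down 3): focus=P path=3 depth=1 children=[] left=['C', 'S', 'Z'] right=[] parent=A
Step 2 (up): focus=A path=root depth=0 children=['C', 'S', 'Z', 'P'] (at root)
Step 3 (down 1): focus=S path=1 depth=1 children=[] left=['C'] right=['Z', 'P'] parent=A
Step 4 (left): focus=C path=0 depth=1 children=['I'] left=[] right=['S', 'Z', 'P'] parent=A
Step 5 (set B): focus=B path=0 depth=1 children=['I'] left=[] right=['S', 'Z', 'P'] parent=A

Answer: A(B(I) S Z P)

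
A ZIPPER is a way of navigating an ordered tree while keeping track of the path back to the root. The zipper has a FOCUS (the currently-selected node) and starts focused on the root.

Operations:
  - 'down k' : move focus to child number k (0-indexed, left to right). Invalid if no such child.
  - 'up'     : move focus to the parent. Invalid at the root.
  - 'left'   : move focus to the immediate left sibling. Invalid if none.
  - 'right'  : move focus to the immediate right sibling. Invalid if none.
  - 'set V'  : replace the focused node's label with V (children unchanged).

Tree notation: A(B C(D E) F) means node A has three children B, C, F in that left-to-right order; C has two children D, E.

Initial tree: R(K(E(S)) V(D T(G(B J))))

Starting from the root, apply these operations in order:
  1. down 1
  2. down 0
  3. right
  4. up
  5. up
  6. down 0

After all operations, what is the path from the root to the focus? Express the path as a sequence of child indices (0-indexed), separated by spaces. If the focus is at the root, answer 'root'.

Step 1 (down 1): focus=V path=1 depth=1 children=['D', 'T'] left=['K'] right=[] parent=R
Step 2 (down 0): focus=D path=1/0 depth=2 children=[] left=[] right=['T'] parent=V
Step 3 (right): focus=T path=1/1 depth=2 children=['G'] left=['D'] right=[] parent=V
Step 4 (up): focus=V path=1 depth=1 children=['D', 'T'] left=['K'] right=[] parent=R
Step 5 (up): focus=R path=root depth=0 children=['K', 'V'] (at root)
Step 6 (down 0): focus=K path=0 depth=1 children=['E'] left=[] right=['V'] parent=R

Answer: 0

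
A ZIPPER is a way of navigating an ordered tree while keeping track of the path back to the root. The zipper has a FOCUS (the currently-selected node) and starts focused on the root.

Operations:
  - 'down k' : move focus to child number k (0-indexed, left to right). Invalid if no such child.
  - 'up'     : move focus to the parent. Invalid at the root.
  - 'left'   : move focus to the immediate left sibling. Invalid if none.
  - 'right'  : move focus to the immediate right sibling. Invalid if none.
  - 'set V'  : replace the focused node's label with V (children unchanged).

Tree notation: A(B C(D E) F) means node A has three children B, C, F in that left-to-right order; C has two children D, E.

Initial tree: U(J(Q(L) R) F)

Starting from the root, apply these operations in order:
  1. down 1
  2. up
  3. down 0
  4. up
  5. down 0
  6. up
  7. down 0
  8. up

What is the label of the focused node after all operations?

Answer: U

Derivation:
Step 1 (down 1): focus=F path=1 depth=1 children=[] left=['J'] right=[] parent=U
Step 2 (up): focus=U path=root depth=0 children=['J', 'F'] (at root)
Step 3 (down 0): focus=J path=0 depth=1 children=['Q', 'R'] left=[] right=['F'] parent=U
Step 4 (up): focus=U path=root depth=0 children=['J', 'F'] (at root)
Step 5 (down 0): focus=J path=0 depth=1 children=['Q', 'R'] left=[] right=['F'] parent=U
Step 6 (up): focus=U path=root depth=0 children=['J', 'F'] (at root)
Step 7 (down 0): focus=J path=0 depth=1 children=['Q', 'R'] left=[] right=['F'] parent=U
Step 8 (up): focus=U path=root depth=0 children=['J', 'F'] (at root)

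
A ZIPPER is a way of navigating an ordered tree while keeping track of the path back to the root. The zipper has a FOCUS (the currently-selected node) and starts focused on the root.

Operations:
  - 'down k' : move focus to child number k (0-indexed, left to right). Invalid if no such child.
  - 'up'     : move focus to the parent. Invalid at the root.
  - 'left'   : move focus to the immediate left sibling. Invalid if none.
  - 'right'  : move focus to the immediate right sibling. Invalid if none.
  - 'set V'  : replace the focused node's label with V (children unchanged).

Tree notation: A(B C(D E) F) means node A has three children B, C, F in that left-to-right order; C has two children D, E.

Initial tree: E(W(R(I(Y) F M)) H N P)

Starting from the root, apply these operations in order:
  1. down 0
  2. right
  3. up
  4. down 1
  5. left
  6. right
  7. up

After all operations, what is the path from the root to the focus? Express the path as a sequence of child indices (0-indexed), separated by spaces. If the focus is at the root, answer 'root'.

Step 1 (down 0): focus=W path=0 depth=1 children=['R'] left=[] right=['H', 'N', 'P'] parent=E
Step 2 (right): focus=H path=1 depth=1 children=[] left=['W'] right=['N', 'P'] parent=E
Step 3 (up): focus=E path=root depth=0 children=['W', 'H', 'N', 'P'] (at root)
Step 4 (down 1): focus=H path=1 depth=1 children=[] left=['W'] right=['N', 'P'] parent=E
Step 5 (left): focus=W path=0 depth=1 children=['R'] left=[] right=['H', 'N', 'P'] parent=E
Step 6 (right): focus=H path=1 depth=1 children=[] left=['W'] right=['N', 'P'] parent=E
Step 7 (up): focus=E path=root depth=0 children=['W', 'H', 'N', 'P'] (at root)

Answer: root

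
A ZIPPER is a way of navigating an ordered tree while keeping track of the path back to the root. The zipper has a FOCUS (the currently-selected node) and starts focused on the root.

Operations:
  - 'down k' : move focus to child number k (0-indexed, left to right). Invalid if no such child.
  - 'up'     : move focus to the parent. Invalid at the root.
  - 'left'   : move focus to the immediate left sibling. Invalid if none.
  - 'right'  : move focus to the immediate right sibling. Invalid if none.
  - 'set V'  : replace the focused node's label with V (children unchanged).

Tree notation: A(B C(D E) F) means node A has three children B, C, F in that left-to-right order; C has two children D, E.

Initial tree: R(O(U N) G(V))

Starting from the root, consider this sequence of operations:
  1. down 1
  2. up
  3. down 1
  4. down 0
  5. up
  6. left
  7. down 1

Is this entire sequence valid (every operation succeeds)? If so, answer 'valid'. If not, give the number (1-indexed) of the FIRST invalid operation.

Answer: valid

Derivation:
Step 1 (down 1): focus=G path=1 depth=1 children=['V'] left=['O'] right=[] parent=R
Step 2 (up): focus=R path=root depth=0 children=['O', 'G'] (at root)
Step 3 (down 1): focus=G path=1 depth=1 children=['V'] left=['O'] right=[] parent=R
Step 4 (down 0): focus=V path=1/0 depth=2 children=[] left=[] right=[] parent=G
Step 5 (up): focus=G path=1 depth=1 children=['V'] left=['O'] right=[] parent=R
Step 6 (left): focus=O path=0 depth=1 children=['U', 'N'] left=[] right=['G'] parent=R
Step 7 (down 1): focus=N path=0/1 depth=2 children=[] left=['U'] right=[] parent=O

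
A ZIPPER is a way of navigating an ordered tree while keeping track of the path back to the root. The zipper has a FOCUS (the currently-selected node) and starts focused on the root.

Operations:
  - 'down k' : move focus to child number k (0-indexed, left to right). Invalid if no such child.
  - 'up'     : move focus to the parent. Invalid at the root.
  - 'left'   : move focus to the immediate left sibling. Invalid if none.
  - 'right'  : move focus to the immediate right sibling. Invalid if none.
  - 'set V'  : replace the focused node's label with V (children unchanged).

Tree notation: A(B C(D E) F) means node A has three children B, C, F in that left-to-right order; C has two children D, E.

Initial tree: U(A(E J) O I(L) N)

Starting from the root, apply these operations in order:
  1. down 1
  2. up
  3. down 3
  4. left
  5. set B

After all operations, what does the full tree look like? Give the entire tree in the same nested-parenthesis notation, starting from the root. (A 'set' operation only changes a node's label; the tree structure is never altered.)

Step 1 (down 1): focus=O path=1 depth=1 children=[] left=['A'] right=['I', 'N'] parent=U
Step 2 (up): focus=U path=root depth=0 children=['A', 'O', 'I', 'N'] (at root)
Step 3 (down 3): focus=N path=3 depth=1 children=[] left=['A', 'O', 'I'] right=[] parent=U
Step 4 (left): focus=I path=2 depth=1 children=['L'] left=['A', 'O'] right=['N'] parent=U
Step 5 (set B): focus=B path=2 depth=1 children=['L'] left=['A', 'O'] right=['N'] parent=U

Answer: U(A(E J) O B(L) N)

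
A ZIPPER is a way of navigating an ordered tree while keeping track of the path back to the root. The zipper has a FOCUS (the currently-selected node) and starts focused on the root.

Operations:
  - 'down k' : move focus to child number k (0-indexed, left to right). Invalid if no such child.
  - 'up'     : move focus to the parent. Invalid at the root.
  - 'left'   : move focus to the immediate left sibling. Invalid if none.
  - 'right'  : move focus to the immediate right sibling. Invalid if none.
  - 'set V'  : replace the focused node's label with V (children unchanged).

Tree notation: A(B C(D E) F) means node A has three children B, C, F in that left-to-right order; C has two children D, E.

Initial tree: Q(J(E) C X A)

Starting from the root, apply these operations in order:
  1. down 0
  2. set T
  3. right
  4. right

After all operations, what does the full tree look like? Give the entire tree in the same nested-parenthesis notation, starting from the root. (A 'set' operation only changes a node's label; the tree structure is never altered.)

Step 1 (down 0): focus=J path=0 depth=1 children=['E'] left=[] right=['C', 'X', 'A'] parent=Q
Step 2 (set T): focus=T path=0 depth=1 children=['E'] left=[] right=['C', 'X', 'A'] parent=Q
Step 3 (right): focus=C path=1 depth=1 children=[] left=['T'] right=['X', 'A'] parent=Q
Step 4 (right): focus=X path=2 depth=1 children=[] left=['T', 'C'] right=['A'] parent=Q

Answer: Q(T(E) C X A)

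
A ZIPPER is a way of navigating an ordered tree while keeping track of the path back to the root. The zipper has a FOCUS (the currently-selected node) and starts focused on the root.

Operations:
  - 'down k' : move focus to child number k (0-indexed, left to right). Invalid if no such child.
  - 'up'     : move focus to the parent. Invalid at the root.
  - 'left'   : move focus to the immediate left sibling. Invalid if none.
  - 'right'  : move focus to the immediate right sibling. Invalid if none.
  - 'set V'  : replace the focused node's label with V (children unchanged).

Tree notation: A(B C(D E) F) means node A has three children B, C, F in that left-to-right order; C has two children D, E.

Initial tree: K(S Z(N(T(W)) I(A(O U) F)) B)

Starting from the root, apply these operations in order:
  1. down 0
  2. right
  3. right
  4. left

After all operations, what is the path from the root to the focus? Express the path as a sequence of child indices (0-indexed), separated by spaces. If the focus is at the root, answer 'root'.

Step 1 (down 0): focus=S path=0 depth=1 children=[] left=[] right=['Z', 'B'] parent=K
Step 2 (right): focus=Z path=1 depth=1 children=['N', 'I'] left=['S'] right=['B'] parent=K
Step 3 (right): focus=B path=2 depth=1 children=[] left=['S', 'Z'] right=[] parent=K
Step 4 (left): focus=Z path=1 depth=1 children=['N', 'I'] left=['S'] right=['B'] parent=K

Answer: 1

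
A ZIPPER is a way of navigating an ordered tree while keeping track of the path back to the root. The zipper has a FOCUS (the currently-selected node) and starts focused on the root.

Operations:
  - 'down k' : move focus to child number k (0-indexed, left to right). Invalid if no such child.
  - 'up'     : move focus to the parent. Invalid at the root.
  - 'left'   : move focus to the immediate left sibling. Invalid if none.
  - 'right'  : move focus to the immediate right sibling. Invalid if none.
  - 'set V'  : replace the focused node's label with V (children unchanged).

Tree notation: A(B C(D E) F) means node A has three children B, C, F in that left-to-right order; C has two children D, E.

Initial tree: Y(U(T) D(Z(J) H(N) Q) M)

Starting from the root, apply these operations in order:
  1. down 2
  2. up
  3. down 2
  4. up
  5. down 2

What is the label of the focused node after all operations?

Answer: M

Derivation:
Step 1 (down 2): focus=M path=2 depth=1 children=[] left=['U', 'D'] right=[] parent=Y
Step 2 (up): focus=Y path=root depth=0 children=['U', 'D', 'M'] (at root)
Step 3 (down 2): focus=M path=2 depth=1 children=[] left=['U', 'D'] right=[] parent=Y
Step 4 (up): focus=Y path=root depth=0 children=['U', 'D', 'M'] (at root)
Step 5 (down 2): focus=M path=2 depth=1 children=[] left=['U', 'D'] right=[] parent=Y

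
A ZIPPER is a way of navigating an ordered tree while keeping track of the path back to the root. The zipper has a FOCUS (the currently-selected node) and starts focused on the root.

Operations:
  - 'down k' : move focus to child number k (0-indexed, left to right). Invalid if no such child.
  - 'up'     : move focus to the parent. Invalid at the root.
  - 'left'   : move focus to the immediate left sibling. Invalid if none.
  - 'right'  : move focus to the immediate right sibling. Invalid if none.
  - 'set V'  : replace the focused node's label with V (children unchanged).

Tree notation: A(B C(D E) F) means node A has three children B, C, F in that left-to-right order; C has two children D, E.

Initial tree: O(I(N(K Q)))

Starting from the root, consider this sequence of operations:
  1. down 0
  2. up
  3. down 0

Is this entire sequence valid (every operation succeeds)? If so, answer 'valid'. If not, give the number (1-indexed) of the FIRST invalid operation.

Step 1 (down 0): focus=I path=0 depth=1 children=['N'] left=[] right=[] parent=O
Step 2 (up): focus=O path=root depth=0 children=['I'] (at root)
Step 3 (down 0): focus=I path=0 depth=1 children=['N'] left=[] right=[] parent=O

Answer: valid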